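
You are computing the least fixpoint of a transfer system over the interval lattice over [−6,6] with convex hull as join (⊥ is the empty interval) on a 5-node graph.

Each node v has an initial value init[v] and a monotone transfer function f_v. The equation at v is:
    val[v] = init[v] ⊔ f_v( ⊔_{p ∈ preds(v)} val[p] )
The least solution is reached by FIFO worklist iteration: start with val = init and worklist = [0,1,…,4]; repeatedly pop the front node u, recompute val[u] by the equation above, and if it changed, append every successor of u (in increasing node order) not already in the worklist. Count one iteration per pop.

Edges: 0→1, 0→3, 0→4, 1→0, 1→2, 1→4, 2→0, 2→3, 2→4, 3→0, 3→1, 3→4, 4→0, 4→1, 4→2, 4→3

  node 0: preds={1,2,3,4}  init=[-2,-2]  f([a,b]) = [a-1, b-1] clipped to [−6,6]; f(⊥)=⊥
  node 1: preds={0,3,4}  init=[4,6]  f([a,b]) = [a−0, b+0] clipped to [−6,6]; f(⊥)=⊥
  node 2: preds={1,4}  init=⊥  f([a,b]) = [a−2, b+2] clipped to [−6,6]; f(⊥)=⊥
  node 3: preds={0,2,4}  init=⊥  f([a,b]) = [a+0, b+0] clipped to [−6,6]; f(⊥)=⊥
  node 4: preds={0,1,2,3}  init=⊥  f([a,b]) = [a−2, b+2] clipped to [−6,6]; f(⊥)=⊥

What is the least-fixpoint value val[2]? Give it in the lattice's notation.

[-6,6]

Iteration log — 12 steps:
  step 1. node 0  ⊔preds=[4,6]  new=[-2,5]  old=[-2,-2]  +wl: 
  step 2. node 1  ⊔preds=[-2,5]  new=[-2,6]  old=[4,6]  +wl: 0
  step 3. node 2  ⊔preds=[-2,6]  new=[-4,6]  old=⊥  +wl: 
  step 4. node 3  ⊔preds=[-4,6]  new=[-4,6]  old=⊥  +wl: 1
  step 5. node 4  ⊔preds=[-4,6]  new=[-6,6]  old=⊥  +wl: 2,3
  step 6. node 0  ⊔preds=[-6,6]  new=[-6,5]  old=[-2,5]  +wl: 4
  step 7. node 1  ⊔preds=[-6,6]  new=[-6,6]  old=[-2,6]  +wl: 0
  step 8. node 2  ⊔preds=[-6,6]  new=[-6,6]  old=[-4,6]  +wl: 
  step 9. node 3  ⊔preds=[-6,6]  new=[-6,6]  old=[-4,6]  +wl: 1
  step 10. node 4  ⊔preds=[-6,6]  new=[-6,6]  stable
  step 11. node 0  ⊔preds=[-6,6]  new=[-6,5]  stable
  step 12. node 1  ⊔preds=[-6,6]  new=[-6,6]  stable

Least fixpoint reached:
  node 0: [-6,5]
  node 1: [-6,6]
  node 2: [-6,6]
  node 3: [-6,6]
  node 4: [-6,6]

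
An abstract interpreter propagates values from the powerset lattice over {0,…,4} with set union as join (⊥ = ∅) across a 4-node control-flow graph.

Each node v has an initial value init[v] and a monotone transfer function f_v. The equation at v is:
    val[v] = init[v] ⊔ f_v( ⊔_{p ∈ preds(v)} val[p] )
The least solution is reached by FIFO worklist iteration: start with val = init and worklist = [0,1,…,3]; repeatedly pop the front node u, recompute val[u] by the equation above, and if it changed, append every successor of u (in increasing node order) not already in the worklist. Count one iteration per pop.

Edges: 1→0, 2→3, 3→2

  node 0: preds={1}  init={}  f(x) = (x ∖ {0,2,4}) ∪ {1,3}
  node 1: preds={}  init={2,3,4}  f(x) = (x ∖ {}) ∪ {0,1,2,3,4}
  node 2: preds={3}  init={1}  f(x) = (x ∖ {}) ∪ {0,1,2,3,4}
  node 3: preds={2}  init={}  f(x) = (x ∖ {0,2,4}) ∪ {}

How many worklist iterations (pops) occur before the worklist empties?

Worklist (6 pops):
  #1 pop 0: in={2,3,4} → {1,3} (was {}); enqueue []
  #2 pop 1: in={} → {0,1,2,3,4} (was {2,3,4}); enqueue [0]
  #3 pop 2: in={} → {0,1,2,3,4} (was {1}); enqueue []
  #4 pop 3: in={0,1,2,3,4} → {1,3} (was {}); enqueue [2]
  #5 pop 0: in={0,1,2,3,4} → {1,3} (no change)
  #6 pop 2: in={1,3} → {0,1,2,3,4} (no change)

Fixpoint:
  val[0] = {1,3}
  val[1] = {0,1,2,3,4}
  val[2] = {0,1,2,3,4}
  val[3] = {1,3}

6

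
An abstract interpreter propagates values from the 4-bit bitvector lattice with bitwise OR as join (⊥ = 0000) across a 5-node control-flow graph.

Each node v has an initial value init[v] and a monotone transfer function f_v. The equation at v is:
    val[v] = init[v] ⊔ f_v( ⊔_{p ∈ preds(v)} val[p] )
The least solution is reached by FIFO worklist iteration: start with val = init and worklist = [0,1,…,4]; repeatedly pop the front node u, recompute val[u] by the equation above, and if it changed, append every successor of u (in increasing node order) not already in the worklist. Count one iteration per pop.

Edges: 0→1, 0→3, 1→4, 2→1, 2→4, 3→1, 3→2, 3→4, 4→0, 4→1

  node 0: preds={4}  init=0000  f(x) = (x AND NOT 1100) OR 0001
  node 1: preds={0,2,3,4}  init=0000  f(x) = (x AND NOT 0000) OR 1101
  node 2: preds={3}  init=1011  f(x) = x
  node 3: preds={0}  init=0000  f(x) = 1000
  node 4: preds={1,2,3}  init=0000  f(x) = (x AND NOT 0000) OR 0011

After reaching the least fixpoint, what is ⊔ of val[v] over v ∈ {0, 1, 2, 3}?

Iteration log — 10 steps:
  step 1. node 0  ⊔preds=0000  new=0001  old=0000  +wl: 
  step 2. node 1  ⊔preds=1011  new=1111  old=0000  +wl: 
  step 3. node 2  ⊔preds=0000  new=1011  stable
  step 4. node 3  ⊔preds=0001  new=1000  old=0000  +wl: 1,2
  step 5. node 4  ⊔preds=1111  new=1111  old=0000  +wl: 0
  step 6. node 1  ⊔preds=1111  new=1111  stable
  step 7. node 2  ⊔preds=1000  new=1011  stable
  step 8. node 0  ⊔preds=1111  new=0011  old=0001  +wl: 1,3
  step 9. node 1  ⊔preds=1111  new=1111  stable
  step 10. node 3  ⊔preds=0011  new=1000  stable

Least fixpoint reached:
  node 0: 0011
  node 1: 1111
  node 2: 1011
  node 3: 1000
  node 4: 1111

1111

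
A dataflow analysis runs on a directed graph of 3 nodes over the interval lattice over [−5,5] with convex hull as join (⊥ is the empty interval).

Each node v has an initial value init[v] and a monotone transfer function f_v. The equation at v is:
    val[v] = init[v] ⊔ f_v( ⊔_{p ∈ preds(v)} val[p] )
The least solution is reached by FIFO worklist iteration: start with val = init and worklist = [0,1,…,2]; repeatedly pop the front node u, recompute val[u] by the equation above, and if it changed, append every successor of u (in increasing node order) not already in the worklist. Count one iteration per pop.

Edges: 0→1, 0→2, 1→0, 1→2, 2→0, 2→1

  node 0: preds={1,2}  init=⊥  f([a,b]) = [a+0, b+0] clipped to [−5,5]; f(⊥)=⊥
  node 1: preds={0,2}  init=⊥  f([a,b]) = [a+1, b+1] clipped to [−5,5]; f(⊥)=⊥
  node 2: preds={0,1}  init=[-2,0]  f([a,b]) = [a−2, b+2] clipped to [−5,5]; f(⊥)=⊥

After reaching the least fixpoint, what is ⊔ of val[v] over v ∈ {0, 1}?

[-5,5]

Worklist (10 pops):
  #1 pop 0: in=[-2,0] → [-2,0] (was ⊥); enqueue []
  #2 pop 1: in=[-2,0] → [-1,1] (was ⊥); enqueue [0]
  #3 pop 2: in=[-2,1] → [-4,3] (was [-2,0]); enqueue [1]
  #4 pop 0: in=[-4,3] → [-4,3] (was [-2,0]); enqueue [2]
  #5 pop 1: in=[-4,3] → [-3,4] (was [-1,1]); enqueue [0]
  #6 pop 2: in=[-4,4] → [-5,5] (was [-4,3]); enqueue [1]
  #7 pop 0: in=[-5,5] → [-5,5] (was [-4,3]); enqueue [2]
  #8 pop 1: in=[-5,5] → [-4,5] (was [-3,4]); enqueue [0]
  #9 pop 2: in=[-5,5] → [-5,5] (no change)
  #10 pop 0: in=[-5,5] → [-5,5] (no change)

Fixpoint:
  val[0] = [-5,5]
  val[1] = [-4,5]
  val[2] = [-5,5]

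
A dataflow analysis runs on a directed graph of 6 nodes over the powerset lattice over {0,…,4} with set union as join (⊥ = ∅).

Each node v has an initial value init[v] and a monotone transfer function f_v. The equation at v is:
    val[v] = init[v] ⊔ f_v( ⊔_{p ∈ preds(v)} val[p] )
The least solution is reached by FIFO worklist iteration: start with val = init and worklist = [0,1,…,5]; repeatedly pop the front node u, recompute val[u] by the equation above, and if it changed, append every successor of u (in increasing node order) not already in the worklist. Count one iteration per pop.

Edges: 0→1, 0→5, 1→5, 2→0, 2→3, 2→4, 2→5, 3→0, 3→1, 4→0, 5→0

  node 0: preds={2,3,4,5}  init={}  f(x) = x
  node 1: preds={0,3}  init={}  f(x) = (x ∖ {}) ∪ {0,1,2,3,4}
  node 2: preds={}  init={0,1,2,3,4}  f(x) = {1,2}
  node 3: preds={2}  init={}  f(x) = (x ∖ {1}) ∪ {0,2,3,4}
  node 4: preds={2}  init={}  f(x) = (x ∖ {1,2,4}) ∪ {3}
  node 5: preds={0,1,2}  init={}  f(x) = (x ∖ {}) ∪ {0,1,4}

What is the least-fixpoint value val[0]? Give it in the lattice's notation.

Iteration log — 8 steps:
  step 1. node 0  ⊔preds={0,1,2,3,4}  new={0,1,2,3,4}  old={}  +wl: 
  step 2. node 1  ⊔preds={0,1,2,3,4}  new={0,1,2,3,4}  old={}  +wl: 
  step 3. node 2  ⊔preds={}  new={0,1,2,3,4}  stable
  step 4. node 3  ⊔preds={0,1,2,3,4}  new={0,2,3,4}  old={}  +wl: 0,1
  step 5. node 4  ⊔preds={0,1,2,3,4}  new={0,3}  old={}  +wl: 
  step 6. node 5  ⊔preds={0,1,2,3,4}  new={0,1,2,3,4}  old={}  +wl: 
  step 7. node 0  ⊔preds={0,1,2,3,4}  new={0,1,2,3,4}  stable
  step 8. node 1  ⊔preds={0,1,2,3,4}  new={0,1,2,3,4}  stable

Least fixpoint reached:
  node 0: {0,1,2,3,4}
  node 1: {0,1,2,3,4}
  node 2: {0,1,2,3,4}
  node 3: {0,2,3,4}
  node 4: {0,3}
  node 5: {0,1,2,3,4}

{0,1,2,3,4}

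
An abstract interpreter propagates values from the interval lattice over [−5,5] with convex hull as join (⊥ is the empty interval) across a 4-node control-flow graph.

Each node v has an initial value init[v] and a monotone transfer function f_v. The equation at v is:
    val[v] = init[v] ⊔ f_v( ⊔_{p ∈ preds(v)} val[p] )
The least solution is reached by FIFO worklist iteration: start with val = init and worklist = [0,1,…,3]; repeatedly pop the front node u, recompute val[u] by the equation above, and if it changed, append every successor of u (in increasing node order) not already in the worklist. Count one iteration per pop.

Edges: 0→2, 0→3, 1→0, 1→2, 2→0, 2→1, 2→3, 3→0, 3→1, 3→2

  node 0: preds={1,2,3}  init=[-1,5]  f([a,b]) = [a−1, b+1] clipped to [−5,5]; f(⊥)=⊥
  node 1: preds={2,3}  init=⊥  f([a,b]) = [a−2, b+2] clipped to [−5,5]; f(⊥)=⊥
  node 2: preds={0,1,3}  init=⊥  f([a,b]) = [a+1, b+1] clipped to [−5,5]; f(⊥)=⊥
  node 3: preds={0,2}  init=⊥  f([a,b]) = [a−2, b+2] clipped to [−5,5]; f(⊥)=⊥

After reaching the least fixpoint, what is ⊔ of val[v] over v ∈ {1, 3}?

Trace (12 dequeues):
  [1] u=0 | in ⊥ | out [-1,5] | ==
  [2] u=1 | in ⊥ | out ⊥ | ==
  [3] u=2 | in [-1,5] | out [0,5] | prev ⊥ | push {0,1}
  [4] u=3 | in [-1,5] | out [-3,5] | prev ⊥ | push {2}
  [5] u=0 | in [-3,5] | out [-4,5] | prev [-1,5] | push {3}
  [6] u=1 | in [-3,5] | out [-5,5] | prev ⊥ | push {0}
  [7] u=2 | in [-5,5] | out [-4,5] | prev [0,5] | push {1}
  [8] u=3 | in [-4,5] | out [-5,5] | prev [-3,5] | push {2}
  [9] u=0 | in [-5,5] | out [-5,5] | prev [-4,5] | push {3}
  [10] u=1 | in [-5,5] | out [-5,5] | ==
  [11] u=2 | in [-5,5] | out [-4,5] | ==
  [12] u=3 | in [-5,5] | out [-5,5] | ==

Converged values:
  [0] [-5,5]
  [1] [-5,5]
  [2] [-4,5]
  [3] [-5,5]

[-5,5]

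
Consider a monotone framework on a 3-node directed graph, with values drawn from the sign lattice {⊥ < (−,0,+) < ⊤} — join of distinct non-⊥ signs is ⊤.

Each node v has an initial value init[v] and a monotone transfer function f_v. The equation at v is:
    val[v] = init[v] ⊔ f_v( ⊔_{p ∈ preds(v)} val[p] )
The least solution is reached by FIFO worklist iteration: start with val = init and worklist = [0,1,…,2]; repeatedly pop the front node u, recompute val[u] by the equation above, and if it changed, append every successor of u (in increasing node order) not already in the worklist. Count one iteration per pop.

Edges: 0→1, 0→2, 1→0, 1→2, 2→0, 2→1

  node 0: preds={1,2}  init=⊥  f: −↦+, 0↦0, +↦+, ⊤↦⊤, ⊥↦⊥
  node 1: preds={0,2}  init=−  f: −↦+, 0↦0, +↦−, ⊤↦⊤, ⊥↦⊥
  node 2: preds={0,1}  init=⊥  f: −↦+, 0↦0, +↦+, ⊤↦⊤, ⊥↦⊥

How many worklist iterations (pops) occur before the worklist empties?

7

Iteration log — 7 steps:
  step 1. node 0  ⊔preds=−  new=+  old=⊥  +wl: 
  step 2. node 1  ⊔preds=+  new=−  stable
  step 3. node 2  ⊔preds=⊤  new=⊤  old=⊥  +wl: 0,1
  step 4. node 0  ⊔preds=⊤  new=⊤  old=+  +wl: 2
  step 5. node 1  ⊔preds=⊤  new=⊤  old=−  +wl: 0
  step 6. node 2  ⊔preds=⊤  new=⊤  stable
  step 7. node 0  ⊔preds=⊤  new=⊤  stable

Least fixpoint reached:
  node 0: ⊤
  node 1: ⊤
  node 2: ⊤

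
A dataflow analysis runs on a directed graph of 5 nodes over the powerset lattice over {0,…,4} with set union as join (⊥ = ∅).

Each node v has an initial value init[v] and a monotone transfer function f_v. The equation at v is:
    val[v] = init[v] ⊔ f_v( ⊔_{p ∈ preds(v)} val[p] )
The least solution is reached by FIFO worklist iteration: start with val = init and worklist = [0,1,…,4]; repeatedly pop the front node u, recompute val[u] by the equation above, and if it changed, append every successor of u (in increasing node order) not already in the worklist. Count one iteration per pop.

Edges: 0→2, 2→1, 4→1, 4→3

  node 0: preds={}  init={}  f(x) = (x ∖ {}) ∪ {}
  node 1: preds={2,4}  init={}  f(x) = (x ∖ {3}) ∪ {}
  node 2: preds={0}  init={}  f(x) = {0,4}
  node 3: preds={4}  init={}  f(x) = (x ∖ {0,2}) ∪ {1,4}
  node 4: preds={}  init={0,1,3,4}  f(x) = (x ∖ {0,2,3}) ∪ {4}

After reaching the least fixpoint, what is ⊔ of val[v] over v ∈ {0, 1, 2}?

Iteration log — 6 steps:
  step 1. node 0  ⊔preds={}  new={}  stable
  step 2. node 1  ⊔preds={0,1,3,4}  new={0,1,4}  old={}  +wl: 
  step 3. node 2  ⊔preds={}  new={0,4}  old={}  +wl: 1
  step 4. node 3  ⊔preds={0,1,3,4}  new={1,3,4}  old={}  +wl: 
  step 5. node 4  ⊔preds={}  new={0,1,3,4}  stable
  step 6. node 1  ⊔preds={0,1,3,4}  new={0,1,4}  stable

Least fixpoint reached:
  node 0: {}
  node 1: {0,1,4}
  node 2: {0,4}
  node 3: {1,3,4}
  node 4: {0,1,3,4}

{0,1,4}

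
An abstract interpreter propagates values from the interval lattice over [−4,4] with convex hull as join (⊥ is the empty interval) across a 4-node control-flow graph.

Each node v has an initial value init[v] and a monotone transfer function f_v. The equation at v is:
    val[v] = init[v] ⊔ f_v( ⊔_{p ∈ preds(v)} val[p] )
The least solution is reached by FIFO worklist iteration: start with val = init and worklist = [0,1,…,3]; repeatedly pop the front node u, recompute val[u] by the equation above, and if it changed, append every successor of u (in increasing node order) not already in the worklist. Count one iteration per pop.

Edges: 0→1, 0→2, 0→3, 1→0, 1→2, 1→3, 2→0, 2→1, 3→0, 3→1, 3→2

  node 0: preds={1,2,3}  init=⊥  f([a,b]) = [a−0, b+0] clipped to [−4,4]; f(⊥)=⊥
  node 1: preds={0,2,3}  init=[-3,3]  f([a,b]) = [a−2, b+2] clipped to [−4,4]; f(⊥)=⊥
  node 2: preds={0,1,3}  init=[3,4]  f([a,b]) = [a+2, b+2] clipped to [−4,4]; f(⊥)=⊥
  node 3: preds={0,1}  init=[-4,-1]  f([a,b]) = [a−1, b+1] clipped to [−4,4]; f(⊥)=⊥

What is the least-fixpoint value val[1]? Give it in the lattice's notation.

Iteration log — 7 steps:
  step 1. node 0  ⊔preds=[-4,4]  new=[-4,4]  old=⊥  +wl: 
  step 2. node 1  ⊔preds=[-4,4]  new=[-4,4]  old=[-3,3]  +wl: 0
  step 3. node 2  ⊔preds=[-4,4]  new=[-2,4]  old=[3,4]  +wl: 1
  step 4. node 3  ⊔preds=[-4,4]  new=[-4,4]  old=[-4,-1]  +wl: 2
  step 5. node 0  ⊔preds=[-4,4]  new=[-4,4]  stable
  step 6. node 1  ⊔preds=[-4,4]  new=[-4,4]  stable
  step 7. node 2  ⊔preds=[-4,4]  new=[-2,4]  stable

Least fixpoint reached:
  node 0: [-4,4]
  node 1: [-4,4]
  node 2: [-2,4]
  node 3: [-4,4]

[-4,4]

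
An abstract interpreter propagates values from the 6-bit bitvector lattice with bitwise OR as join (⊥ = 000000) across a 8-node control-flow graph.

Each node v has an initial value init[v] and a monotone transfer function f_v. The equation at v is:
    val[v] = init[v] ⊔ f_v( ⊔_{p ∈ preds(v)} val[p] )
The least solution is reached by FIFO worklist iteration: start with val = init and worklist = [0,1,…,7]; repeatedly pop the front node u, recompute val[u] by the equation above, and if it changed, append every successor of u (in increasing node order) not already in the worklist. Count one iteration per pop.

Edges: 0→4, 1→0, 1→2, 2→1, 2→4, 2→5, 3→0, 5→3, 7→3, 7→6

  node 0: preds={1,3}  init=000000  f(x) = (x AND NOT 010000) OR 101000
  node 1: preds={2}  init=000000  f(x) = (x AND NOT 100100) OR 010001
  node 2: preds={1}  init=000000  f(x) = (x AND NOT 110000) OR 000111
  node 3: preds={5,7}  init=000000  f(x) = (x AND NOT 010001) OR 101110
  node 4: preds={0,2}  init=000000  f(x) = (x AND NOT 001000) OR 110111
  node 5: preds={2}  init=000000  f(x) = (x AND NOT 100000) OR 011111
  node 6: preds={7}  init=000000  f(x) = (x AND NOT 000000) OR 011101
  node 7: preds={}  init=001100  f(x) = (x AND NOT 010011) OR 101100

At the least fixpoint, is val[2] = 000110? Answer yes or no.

Trace (15 dequeues):
  [1] u=0 | in 000000 | out 101000 | prev 000000 | push {}
  [2] u=1 | in 000000 | out 010001 | prev 000000 | push {0}
  [3] u=2 | in 010001 | out 000111 | prev 000000 | push {1}
  [4] u=3 | in 001100 | out 101110 | prev 000000 | push {}
  [5] u=4 | in 101111 | out 110111 | prev 000000 | push {}
  [6] u=5 | in 000111 | out 011111 | prev 000000 | push {3}
  [7] u=6 | in 001100 | out 011101 | prev 000000 | push {}
  [8] u=7 | in 000000 | out 101100 | prev 001100 | push {6}
  [9] u=0 | in 111111 | out 101111 | prev 101000 | push {4}
  [10] u=1 | in 000111 | out 010011 | prev 010001 | push {0,2}
  [11] u=3 | in 111111 | out 101110 | ==
  [12] u=6 | in 101100 | out 111101 | prev 011101 | push {}
  [13] u=4 | in 101111 | out 110111 | ==
  [14] u=0 | in 111111 | out 101111 | ==
  [15] u=2 | in 010011 | out 000111 | ==

Converged values:
  [0] 101111
  [1] 010011
  [2] 000111
  [3] 101110
  [4] 110111
  [5] 011111
  [6] 111101
  [7] 101100

no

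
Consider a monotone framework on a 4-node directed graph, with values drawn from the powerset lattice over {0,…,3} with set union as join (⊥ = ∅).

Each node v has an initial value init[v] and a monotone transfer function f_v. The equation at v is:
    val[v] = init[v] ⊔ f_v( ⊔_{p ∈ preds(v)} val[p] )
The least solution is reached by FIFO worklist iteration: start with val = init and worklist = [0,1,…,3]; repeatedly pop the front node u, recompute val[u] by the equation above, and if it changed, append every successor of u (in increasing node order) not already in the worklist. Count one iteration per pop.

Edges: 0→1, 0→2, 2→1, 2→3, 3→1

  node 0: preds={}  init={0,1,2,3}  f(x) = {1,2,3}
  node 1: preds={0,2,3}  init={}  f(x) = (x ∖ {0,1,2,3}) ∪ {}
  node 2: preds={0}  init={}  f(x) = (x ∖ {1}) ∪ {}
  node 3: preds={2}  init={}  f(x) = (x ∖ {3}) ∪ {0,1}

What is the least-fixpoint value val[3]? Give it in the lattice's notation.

{0,1,2}

Trace (5 dequeues):
  [1] u=0 | in {} | out {0,1,2,3} | ==
  [2] u=1 | in {0,1,2,3} | out {} | ==
  [3] u=2 | in {0,1,2,3} | out {0,2,3} | prev {} | push {1}
  [4] u=3 | in {0,2,3} | out {0,1,2} | prev {} | push {}
  [5] u=1 | in {0,1,2,3} | out {} | ==

Converged values:
  [0] {0,1,2,3}
  [1] {}
  [2] {0,2,3}
  [3] {0,1,2}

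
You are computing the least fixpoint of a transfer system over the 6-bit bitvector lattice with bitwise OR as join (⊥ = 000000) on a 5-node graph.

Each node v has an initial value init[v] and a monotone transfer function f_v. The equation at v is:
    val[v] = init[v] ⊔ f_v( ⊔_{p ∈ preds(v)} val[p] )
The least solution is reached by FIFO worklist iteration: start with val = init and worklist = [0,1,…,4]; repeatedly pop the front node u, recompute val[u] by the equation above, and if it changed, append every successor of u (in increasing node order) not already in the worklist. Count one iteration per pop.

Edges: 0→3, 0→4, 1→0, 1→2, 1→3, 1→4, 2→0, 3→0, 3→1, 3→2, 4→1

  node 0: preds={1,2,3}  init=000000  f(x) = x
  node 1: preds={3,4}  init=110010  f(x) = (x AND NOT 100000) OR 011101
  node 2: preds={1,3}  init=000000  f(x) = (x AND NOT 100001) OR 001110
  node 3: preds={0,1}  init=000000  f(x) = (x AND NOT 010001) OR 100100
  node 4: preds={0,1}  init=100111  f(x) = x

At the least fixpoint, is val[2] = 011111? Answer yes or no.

no

Iteration log — 10 steps:
  step 1. node 0  ⊔preds=110010  new=110010  old=000000  +wl: 
  step 2. node 1  ⊔preds=100111  new=111111  old=110010  +wl: 0
  step 3. node 2  ⊔preds=111111  new=011110  old=000000  +wl: 
  step 4. node 3  ⊔preds=111111  new=101110  old=000000  +wl: 1,2
  step 5. node 4  ⊔preds=111111  new=111111  old=100111  +wl: 
  step 6. node 0  ⊔preds=111111  new=111111  old=110010  +wl: 3,4
  step 7. node 1  ⊔preds=111111  new=111111  stable
  step 8. node 2  ⊔preds=111111  new=011110  stable
  step 9. node 3  ⊔preds=111111  new=101110  stable
  step 10. node 4  ⊔preds=111111  new=111111  stable

Least fixpoint reached:
  node 0: 111111
  node 1: 111111
  node 2: 011110
  node 3: 101110
  node 4: 111111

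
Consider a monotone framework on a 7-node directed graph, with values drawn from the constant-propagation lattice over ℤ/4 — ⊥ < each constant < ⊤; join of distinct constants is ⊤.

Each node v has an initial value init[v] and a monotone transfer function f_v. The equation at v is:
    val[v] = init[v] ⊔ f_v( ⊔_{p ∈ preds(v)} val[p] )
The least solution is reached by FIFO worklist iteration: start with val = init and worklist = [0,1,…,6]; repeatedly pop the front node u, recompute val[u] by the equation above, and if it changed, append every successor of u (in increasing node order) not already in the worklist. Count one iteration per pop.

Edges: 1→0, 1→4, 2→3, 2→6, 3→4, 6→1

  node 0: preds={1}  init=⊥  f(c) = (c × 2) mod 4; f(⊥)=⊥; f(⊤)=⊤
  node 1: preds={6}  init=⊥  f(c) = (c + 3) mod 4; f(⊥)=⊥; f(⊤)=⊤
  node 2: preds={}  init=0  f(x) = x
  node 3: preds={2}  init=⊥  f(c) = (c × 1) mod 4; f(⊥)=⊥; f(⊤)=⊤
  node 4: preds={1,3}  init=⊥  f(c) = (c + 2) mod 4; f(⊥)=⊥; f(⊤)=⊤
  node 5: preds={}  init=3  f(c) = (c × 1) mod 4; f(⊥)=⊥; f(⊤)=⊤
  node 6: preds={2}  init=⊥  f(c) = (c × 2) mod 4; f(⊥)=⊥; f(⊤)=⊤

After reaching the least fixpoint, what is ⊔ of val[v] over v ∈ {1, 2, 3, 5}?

Iteration log — 10 steps:
  step 1. node 0  ⊔preds=⊥  new=⊥  stable
  step 2. node 1  ⊔preds=⊥  new=⊥  stable
  step 3. node 2  ⊔preds=⊥  new=0  stable
  step 4. node 3  ⊔preds=0  new=0  old=⊥  +wl: 
  step 5. node 4  ⊔preds=0  new=2  old=⊥  +wl: 
  step 6. node 5  ⊔preds=⊥  new=3  stable
  step 7. node 6  ⊔preds=0  new=0  old=⊥  +wl: 1
  step 8. node 1  ⊔preds=0  new=3  old=⊥  +wl: 0,4
  step 9. node 0  ⊔preds=3  new=2  old=⊥  +wl: 
  step 10. node 4  ⊔preds=⊤  new=⊤  old=2  +wl: 

Least fixpoint reached:
  node 0: 2
  node 1: 3
  node 2: 0
  node 3: 0
  node 4: ⊤
  node 5: 3
  node 6: 0

⊤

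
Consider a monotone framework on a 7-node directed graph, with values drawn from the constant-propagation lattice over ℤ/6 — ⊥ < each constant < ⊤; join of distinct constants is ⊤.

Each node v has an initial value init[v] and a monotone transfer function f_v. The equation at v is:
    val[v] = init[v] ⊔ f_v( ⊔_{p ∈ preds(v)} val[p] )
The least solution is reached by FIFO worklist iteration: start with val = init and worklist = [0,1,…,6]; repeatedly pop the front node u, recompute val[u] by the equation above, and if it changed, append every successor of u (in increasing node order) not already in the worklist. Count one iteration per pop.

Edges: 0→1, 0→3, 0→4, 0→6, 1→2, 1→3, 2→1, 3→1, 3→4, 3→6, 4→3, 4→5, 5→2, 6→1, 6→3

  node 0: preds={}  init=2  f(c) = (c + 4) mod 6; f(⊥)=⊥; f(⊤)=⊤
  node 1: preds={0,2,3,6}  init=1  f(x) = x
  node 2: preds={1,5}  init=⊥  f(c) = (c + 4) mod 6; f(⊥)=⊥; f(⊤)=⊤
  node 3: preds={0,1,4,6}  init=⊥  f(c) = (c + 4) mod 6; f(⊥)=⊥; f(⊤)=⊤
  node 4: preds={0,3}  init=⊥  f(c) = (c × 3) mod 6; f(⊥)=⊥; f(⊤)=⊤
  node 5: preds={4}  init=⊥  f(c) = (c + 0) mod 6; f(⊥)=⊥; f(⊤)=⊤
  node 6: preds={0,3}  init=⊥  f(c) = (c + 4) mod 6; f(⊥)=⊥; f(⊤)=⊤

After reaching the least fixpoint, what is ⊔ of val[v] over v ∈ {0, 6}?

⊤

Trace (10 dequeues):
  [1] u=0 | in ⊥ | out 2 | ==
  [2] u=1 | in 2 | out ⊤ | prev 1 | push {}
  [3] u=2 | in ⊤ | out ⊤ | prev ⊥ | push {1}
  [4] u=3 | in ⊤ | out ⊤ | prev ⊥ | push {}
  [5] u=4 | in ⊤ | out ⊤ | prev ⊥ | push {3}
  [6] u=5 | in ⊤ | out ⊤ | prev ⊥ | push {2}
  [7] u=6 | in ⊤ | out ⊤ | prev ⊥ | push {}
  [8] u=1 | in ⊤ | out ⊤ | ==
  [9] u=3 | in ⊤ | out ⊤ | ==
  [10] u=2 | in ⊤ | out ⊤ | ==

Converged values:
  [0] 2
  [1] ⊤
  [2] ⊤
  [3] ⊤
  [4] ⊤
  [5] ⊤
  [6] ⊤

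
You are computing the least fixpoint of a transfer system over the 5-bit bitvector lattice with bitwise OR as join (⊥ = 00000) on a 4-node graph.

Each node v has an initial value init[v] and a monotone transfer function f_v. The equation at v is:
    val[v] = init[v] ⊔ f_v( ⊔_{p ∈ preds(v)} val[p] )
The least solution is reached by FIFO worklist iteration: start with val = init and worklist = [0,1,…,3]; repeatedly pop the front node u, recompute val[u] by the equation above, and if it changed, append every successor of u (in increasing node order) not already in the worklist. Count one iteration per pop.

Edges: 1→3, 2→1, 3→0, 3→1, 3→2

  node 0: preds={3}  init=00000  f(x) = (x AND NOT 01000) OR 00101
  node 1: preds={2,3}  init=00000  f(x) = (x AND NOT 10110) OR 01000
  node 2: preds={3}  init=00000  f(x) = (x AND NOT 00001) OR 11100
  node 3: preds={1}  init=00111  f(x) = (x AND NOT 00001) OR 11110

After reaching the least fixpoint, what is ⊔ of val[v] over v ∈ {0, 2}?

Iteration log — 7 steps:
  step 1. node 0  ⊔preds=00111  new=00111  old=00000  +wl: 
  step 2. node 1  ⊔preds=00111  new=01001  old=00000  +wl: 
  step 3. node 2  ⊔preds=00111  new=11110  old=00000  +wl: 1
  step 4. node 3  ⊔preds=01001  new=11111  old=00111  +wl: 0,2
  step 5. node 1  ⊔preds=11111  new=01001  stable
  step 6. node 0  ⊔preds=11111  new=10111  old=00111  +wl: 
  step 7. node 2  ⊔preds=11111  new=11110  stable

Least fixpoint reached:
  node 0: 10111
  node 1: 01001
  node 2: 11110
  node 3: 11111

11111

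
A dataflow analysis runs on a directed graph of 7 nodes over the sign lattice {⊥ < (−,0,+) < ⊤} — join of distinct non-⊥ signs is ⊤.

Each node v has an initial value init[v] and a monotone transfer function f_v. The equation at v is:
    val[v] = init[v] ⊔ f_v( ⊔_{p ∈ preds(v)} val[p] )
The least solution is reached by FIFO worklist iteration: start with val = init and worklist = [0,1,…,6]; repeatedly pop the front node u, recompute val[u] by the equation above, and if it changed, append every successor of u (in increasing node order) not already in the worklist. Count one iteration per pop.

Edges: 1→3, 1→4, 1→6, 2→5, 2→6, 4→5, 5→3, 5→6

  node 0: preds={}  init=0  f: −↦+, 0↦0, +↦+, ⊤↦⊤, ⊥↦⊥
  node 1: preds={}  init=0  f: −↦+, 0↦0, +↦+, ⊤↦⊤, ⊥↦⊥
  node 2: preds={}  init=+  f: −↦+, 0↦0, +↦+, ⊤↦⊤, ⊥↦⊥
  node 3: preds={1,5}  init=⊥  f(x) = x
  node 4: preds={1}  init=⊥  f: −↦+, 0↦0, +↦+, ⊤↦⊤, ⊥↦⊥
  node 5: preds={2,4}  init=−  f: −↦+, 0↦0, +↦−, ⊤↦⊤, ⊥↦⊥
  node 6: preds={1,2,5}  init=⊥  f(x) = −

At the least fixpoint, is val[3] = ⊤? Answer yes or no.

Worklist (8 pops):
  #1 pop 0: in=⊥ → 0 (no change)
  #2 pop 1: in=⊥ → 0 (no change)
  #3 pop 2: in=⊥ → + (no change)
  #4 pop 3: in=⊤ → ⊤ (was ⊥); enqueue []
  #5 pop 4: in=0 → 0 (was ⊥); enqueue []
  #6 pop 5: in=⊤ → ⊤ (was −); enqueue [3]
  #7 pop 6: in=⊤ → − (was ⊥); enqueue []
  #8 pop 3: in=⊤ → ⊤ (no change)

Fixpoint:
  val[0] = 0
  val[1] = 0
  val[2] = +
  val[3] = ⊤
  val[4] = 0
  val[5] = ⊤
  val[6] = −

yes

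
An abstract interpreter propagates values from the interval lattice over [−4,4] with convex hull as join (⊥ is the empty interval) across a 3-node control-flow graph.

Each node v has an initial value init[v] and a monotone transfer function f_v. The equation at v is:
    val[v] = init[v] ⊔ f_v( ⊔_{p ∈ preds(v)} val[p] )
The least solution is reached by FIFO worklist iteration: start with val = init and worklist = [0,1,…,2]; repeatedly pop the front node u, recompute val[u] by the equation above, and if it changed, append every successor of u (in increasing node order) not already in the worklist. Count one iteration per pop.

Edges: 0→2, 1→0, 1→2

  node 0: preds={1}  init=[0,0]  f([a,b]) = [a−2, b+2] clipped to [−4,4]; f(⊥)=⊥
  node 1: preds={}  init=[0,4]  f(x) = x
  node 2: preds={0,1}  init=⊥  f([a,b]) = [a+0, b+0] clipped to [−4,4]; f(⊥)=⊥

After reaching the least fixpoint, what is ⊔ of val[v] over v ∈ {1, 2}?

[-2,4]

Worklist (3 pops):
  #1 pop 0: in=[0,4] → [-2,4] (was [0,0]); enqueue []
  #2 pop 1: in=⊥ → [0,4] (no change)
  #3 pop 2: in=[-2,4] → [-2,4] (was ⊥); enqueue []

Fixpoint:
  val[0] = [-2,4]
  val[1] = [0,4]
  val[2] = [-2,4]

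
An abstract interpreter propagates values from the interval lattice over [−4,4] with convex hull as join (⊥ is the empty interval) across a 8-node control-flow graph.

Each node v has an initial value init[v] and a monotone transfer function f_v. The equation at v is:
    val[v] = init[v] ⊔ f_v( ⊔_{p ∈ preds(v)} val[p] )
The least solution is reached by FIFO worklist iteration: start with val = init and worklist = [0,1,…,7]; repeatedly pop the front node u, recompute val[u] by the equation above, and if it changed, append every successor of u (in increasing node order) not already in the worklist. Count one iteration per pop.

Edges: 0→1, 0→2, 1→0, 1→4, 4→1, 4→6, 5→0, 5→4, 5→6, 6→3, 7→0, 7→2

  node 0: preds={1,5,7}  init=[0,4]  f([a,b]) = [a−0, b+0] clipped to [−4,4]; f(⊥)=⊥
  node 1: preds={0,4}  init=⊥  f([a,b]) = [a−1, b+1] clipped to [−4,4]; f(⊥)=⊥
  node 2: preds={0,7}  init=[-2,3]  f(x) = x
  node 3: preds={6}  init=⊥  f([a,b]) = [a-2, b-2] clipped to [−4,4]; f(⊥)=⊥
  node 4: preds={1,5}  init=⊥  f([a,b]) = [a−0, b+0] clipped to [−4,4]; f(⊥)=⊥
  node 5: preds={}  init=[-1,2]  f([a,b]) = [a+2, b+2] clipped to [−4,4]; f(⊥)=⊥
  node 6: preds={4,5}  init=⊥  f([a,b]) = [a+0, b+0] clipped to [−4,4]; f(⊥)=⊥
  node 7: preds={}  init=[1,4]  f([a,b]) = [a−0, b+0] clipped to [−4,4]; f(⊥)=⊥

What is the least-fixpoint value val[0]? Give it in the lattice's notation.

Iteration log — 24 steps:
  step 1. node 0  ⊔preds=[-1,4]  new=[-1,4]  old=[0,4]  +wl: 
  step 2. node 1  ⊔preds=[-1,4]  new=[-2,4]  old=⊥  +wl: 0
  step 3. node 2  ⊔preds=[-1,4]  new=[-2,4]  old=[-2,3]  +wl: 
  step 4. node 3  ⊔preds=⊥  new=⊥  stable
  step 5. node 4  ⊔preds=[-2,4]  new=[-2,4]  old=⊥  +wl: 1
  step 6. node 5  ⊔preds=⊥  new=[-1,2]  stable
  step 7. node 6  ⊔preds=[-2,4]  new=[-2,4]  old=⊥  +wl: 3
  step 8. node 7  ⊔preds=⊥  new=[1,4]  stable
  step 9. node 0  ⊔preds=[-2,4]  new=[-2,4]  old=[-1,4]  +wl: 2
  step 10. node 1  ⊔preds=[-2,4]  new=[-3,4]  old=[-2,4]  +wl: 0,4
  step 11. node 3  ⊔preds=[-2,4]  new=[-4,2]  old=⊥  +wl: 
  step 12. node 2  ⊔preds=[-2,4]  new=[-2,4]  stable
  step 13. node 0  ⊔preds=[-3,4]  new=[-3,4]  old=[-2,4]  +wl: 1,2
  step 14. node 4  ⊔preds=[-3,4]  new=[-3,4]  old=[-2,4]  +wl: 6
  step 15. node 1  ⊔preds=[-3,4]  new=[-4,4]  old=[-3,4]  +wl: 0,4
  step 16. node 2  ⊔preds=[-3,4]  new=[-3,4]  old=[-2,4]  +wl: 
  step 17. node 6  ⊔preds=[-3,4]  new=[-3,4]  old=[-2,4]  +wl: 3
  step 18. node 0  ⊔preds=[-4,4]  new=[-4,4]  old=[-3,4]  +wl: 1,2
  step 19. node 4  ⊔preds=[-4,4]  new=[-4,4]  old=[-3,4]  +wl: 6
  step 20. node 3  ⊔preds=[-3,4]  new=[-4,2]  stable
  step 21. node 1  ⊔preds=[-4,4]  new=[-4,4]  stable
  step 22. node 2  ⊔preds=[-4,4]  new=[-4,4]  old=[-3,4]  +wl: 
  step 23. node 6  ⊔preds=[-4,4]  new=[-4,4]  old=[-3,4]  +wl: 3
  step 24. node 3  ⊔preds=[-4,4]  new=[-4,2]  stable

Least fixpoint reached:
  node 0: [-4,4]
  node 1: [-4,4]
  node 2: [-4,4]
  node 3: [-4,2]
  node 4: [-4,4]
  node 5: [-1,2]
  node 6: [-4,4]
  node 7: [1,4]

[-4,4]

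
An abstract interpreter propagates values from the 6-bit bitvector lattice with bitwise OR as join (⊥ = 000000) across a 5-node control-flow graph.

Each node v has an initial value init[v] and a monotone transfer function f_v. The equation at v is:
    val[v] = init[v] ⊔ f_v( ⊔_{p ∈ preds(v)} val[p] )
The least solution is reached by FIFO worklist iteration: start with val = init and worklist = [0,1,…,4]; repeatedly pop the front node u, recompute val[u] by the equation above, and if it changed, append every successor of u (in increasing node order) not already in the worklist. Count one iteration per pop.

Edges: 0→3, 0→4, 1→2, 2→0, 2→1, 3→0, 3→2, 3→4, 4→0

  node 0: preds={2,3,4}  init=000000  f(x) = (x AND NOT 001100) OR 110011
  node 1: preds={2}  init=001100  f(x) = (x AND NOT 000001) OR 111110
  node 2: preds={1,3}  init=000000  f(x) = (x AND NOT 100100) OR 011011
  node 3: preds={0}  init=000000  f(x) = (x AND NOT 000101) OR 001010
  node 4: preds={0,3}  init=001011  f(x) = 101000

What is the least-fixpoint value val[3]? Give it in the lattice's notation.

111010

Worklist (8 pops):
  #1 pop 0: in=001011 → 110011 (was 000000); enqueue []
  #2 pop 1: in=000000 → 111110 (was 001100); enqueue []
  #3 pop 2: in=111110 → 011011 (was 000000); enqueue [0,1]
  #4 pop 3: in=110011 → 111010 (was 000000); enqueue [2]
  #5 pop 4: in=111011 → 101011 (was 001011); enqueue []
  #6 pop 0: in=111011 → 110011 (no change)
  #7 pop 1: in=011011 → 111110 (no change)
  #8 pop 2: in=111110 → 011011 (no change)

Fixpoint:
  val[0] = 110011
  val[1] = 111110
  val[2] = 011011
  val[3] = 111010
  val[4] = 101011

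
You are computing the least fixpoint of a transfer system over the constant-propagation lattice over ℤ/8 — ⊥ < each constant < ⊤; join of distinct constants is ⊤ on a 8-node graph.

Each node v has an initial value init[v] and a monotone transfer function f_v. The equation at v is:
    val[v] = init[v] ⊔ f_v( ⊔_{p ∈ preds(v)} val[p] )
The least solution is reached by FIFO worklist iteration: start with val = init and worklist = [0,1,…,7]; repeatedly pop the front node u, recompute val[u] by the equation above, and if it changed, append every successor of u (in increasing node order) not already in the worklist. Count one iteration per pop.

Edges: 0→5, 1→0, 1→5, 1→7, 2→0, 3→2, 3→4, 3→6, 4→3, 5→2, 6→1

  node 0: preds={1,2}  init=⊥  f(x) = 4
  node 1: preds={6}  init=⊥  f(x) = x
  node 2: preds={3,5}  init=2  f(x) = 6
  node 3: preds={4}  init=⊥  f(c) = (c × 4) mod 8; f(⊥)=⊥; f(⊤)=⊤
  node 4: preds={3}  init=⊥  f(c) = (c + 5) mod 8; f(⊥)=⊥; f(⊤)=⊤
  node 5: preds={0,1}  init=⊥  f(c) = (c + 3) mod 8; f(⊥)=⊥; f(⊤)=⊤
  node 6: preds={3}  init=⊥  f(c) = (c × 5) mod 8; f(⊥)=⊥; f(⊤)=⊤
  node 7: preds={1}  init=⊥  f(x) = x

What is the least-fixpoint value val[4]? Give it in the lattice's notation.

⊥

Trace (10 dequeues):
  [1] u=0 | in 2 | out 4 | prev ⊥ | push {}
  [2] u=1 | in ⊥ | out ⊥ | ==
  [3] u=2 | in ⊥ | out ⊤ | prev 2 | push {0}
  [4] u=3 | in ⊥ | out ⊥ | ==
  [5] u=4 | in ⊥ | out ⊥ | ==
  [6] u=5 | in 4 | out 7 | prev ⊥ | push {2}
  [7] u=6 | in ⊥ | out ⊥ | ==
  [8] u=7 | in ⊥ | out ⊥ | ==
  [9] u=0 | in ⊤ | out 4 | ==
  [10] u=2 | in 7 | out ⊤ | ==

Converged values:
  [0] 4
  [1] ⊥
  [2] ⊤
  [3] ⊥
  [4] ⊥
  [5] 7
  [6] ⊥
  [7] ⊥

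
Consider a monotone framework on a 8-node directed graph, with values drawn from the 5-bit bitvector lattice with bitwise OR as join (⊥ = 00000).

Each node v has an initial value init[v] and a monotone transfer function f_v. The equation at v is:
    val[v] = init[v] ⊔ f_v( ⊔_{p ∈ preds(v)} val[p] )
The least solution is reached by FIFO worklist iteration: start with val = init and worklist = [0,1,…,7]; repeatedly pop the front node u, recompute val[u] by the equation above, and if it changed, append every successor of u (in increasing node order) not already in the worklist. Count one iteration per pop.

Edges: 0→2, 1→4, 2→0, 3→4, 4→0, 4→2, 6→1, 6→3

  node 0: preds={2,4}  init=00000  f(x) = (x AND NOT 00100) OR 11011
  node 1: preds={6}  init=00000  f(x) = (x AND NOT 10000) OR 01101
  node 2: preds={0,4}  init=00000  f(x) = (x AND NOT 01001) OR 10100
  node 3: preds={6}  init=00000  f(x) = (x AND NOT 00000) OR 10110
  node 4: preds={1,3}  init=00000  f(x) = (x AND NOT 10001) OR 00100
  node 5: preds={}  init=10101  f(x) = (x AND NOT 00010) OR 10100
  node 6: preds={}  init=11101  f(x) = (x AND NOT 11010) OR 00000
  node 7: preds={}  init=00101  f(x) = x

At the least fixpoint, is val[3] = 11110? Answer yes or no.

Trace (10 dequeues):
  [1] u=0 | in 00000 | out 11011 | prev 00000 | push {}
  [2] u=1 | in 11101 | out 01101 | prev 00000 | push {}
  [3] u=2 | in 11011 | out 10110 | prev 00000 | push {0}
  [4] u=3 | in 11101 | out 11111 | prev 00000 | push {}
  [5] u=4 | in 11111 | out 01110 | prev 00000 | push {2}
  [6] u=5 | in 00000 | out 10101 | ==
  [7] u=6 | in 00000 | out 11101 | ==
  [8] u=7 | in 00000 | out 00101 | ==
  [9] u=0 | in 11110 | out 11011 | ==
  [10] u=2 | in 11111 | out 10110 | ==

Converged values:
  [0] 11011
  [1] 01101
  [2] 10110
  [3] 11111
  [4] 01110
  [5] 10101
  [6] 11101
  [7] 00101

no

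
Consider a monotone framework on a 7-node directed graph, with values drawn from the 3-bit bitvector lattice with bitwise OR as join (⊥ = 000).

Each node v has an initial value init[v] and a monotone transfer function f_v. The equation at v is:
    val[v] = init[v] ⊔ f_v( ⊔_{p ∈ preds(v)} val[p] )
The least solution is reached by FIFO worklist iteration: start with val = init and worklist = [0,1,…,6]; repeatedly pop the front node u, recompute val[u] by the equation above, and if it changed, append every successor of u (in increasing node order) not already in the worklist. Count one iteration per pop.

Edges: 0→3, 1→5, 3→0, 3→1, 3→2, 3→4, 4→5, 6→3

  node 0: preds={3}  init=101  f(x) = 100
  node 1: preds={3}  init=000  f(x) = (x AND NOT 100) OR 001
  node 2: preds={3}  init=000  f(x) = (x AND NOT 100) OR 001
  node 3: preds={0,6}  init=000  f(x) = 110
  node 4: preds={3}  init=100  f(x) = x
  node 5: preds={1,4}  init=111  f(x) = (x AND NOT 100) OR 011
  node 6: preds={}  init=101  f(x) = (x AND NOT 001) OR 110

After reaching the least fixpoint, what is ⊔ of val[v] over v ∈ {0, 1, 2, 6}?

Trace (12 dequeues):
  [1] u=0 | in 000 | out 101 | ==
  [2] u=1 | in 000 | out 001 | prev 000 | push {}
  [3] u=2 | in 000 | out 001 | prev 000 | push {}
  [4] u=3 | in 101 | out 110 | prev 000 | push {0,1,2}
  [5] u=4 | in 110 | out 110 | prev 100 | push {}
  [6] u=5 | in 111 | out 111 | ==
  [7] u=6 | in 000 | out 111 | prev 101 | push {3}
  [8] u=0 | in 110 | out 101 | ==
  [9] u=1 | in 110 | out 011 | prev 001 | push {5}
  [10] u=2 | in 110 | out 011 | prev 001 | push {}
  [11] u=3 | in 111 | out 110 | ==
  [12] u=5 | in 111 | out 111 | ==

Converged values:
  [0] 101
  [1] 011
  [2] 011
  [3] 110
  [4] 110
  [5] 111
  [6] 111

111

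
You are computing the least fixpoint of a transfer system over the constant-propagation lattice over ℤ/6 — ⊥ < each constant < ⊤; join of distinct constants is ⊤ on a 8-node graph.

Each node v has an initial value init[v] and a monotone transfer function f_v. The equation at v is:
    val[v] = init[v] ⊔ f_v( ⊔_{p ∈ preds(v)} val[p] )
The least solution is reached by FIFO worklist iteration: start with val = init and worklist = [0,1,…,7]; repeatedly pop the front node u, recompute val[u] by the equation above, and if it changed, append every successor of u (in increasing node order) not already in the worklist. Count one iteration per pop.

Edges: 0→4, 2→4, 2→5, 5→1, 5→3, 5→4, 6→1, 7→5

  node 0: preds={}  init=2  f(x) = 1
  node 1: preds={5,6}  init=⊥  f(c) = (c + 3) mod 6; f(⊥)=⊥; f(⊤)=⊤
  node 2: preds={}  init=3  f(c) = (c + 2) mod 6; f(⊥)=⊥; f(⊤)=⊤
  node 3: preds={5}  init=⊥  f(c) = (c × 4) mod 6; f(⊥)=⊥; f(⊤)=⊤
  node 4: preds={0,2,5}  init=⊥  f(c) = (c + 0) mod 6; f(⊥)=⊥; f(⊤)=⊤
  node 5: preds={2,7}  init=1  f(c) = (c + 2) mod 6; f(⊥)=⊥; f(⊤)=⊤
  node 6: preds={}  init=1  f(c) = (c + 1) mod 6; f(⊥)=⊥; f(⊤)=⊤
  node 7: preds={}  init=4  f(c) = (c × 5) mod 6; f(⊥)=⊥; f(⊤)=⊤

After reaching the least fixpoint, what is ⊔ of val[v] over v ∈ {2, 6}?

Trace (11 dequeues):
  [1] u=0 | in ⊥ | out ⊤ | prev 2 | push {}
  [2] u=1 | in 1 | out 4 | prev ⊥ | push {}
  [3] u=2 | in ⊥ | out 3 | ==
  [4] u=3 | in 1 | out 4 | prev ⊥ | push {}
  [5] u=4 | in ⊤ | out ⊤ | prev ⊥ | push {}
  [6] u=5 | in ⊤ | out ⊤ | prev 1 | push {1,3,4}
  [7] u=6 | in ⊥ | out 1 | ==
  [8] u=7 | in ⊥ | out 4 | ==
  [9] u=1 | in ⊤ | out ⊤ | prev 4 | push {}
  [10] u=3 | in ⊤ | out ⊤ | prev 4 | push {}
  [11] u=4 | in ⊤ | out ⊤ | ==

Converged values:
  [0] ⊤
  [1] ⊤
  [2] 3
  [3] ⊤
  [4] ⊤
  [5] ⊤
  [6] 1
  [7] 4

⊤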